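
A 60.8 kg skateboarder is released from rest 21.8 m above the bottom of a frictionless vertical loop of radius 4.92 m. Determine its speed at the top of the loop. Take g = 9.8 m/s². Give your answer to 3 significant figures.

Energy conservation: mgh = ½mv_top² + mg(2r)
v_top² = 2g(h − 2r) = 2(9.8)(21.8 − 9.840) = 234.4
v_top = 15.31 m/s

v = 15.3 m/s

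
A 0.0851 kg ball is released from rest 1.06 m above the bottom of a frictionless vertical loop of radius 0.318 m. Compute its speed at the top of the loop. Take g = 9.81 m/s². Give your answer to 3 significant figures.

Energy conservation: mgh = ½mv_top² + mg(2r)
v_top² = 2g(h − 2r) = 2(9.81)(1.06 − 0.6360) = 8.319
v_top = 2.884 m/s

v = 2.88 m/s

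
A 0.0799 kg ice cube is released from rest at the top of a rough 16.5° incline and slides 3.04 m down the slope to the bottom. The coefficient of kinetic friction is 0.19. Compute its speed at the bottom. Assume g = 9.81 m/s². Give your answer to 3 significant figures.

v = 2.46 m/s

Work–energy: mg(L sinθ) − μ_k(mg cosθ)L = ½mv²
mgh = mgL sinθ = (0.0799)(9.81)(3.04)sin16.5° = 0.67675 J
W_f = μ_k mg cosθ · L = (0.19)(0.0799)(9.81)cos16.5°·3.04 = 0.4341 J
½mv² = 0.67675 − 0.4341 = 0.24266 J
v = √(2 × 0.24266/0.0799) = 2.465 m/s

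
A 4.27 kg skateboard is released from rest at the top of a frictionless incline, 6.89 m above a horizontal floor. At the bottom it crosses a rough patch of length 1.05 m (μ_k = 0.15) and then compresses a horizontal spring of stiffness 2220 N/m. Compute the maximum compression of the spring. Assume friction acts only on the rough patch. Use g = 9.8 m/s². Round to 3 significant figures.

Initial energy: E₁ = mgh = (4.27)(9.8)(6.89) = 288.32 J
Friction removes W_f = μ_k mg d = (0.15)(4.27)(9.8)(1.05) = 6.591 J
Energy reaching the spring: E = 288.32 − 6.591 = 281.73 J
At max compression ½kx² = E ⇒ x = √(2E/k) = √(2 × 281.73/2220) = 0.5038 m

x = 0.504 m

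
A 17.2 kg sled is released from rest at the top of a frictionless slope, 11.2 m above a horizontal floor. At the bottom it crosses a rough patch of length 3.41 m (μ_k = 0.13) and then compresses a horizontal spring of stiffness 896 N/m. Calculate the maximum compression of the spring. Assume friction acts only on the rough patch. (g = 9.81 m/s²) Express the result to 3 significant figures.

x = 2.01 m

Initial energy: E₁ = mgh = (17.2)(9.81)(11.2) = 1889.8 J
Friction removes W_f = μ_k mg d = (0.13)(17.2)(9.81)(3.41) = 74.80 J
Energy reaching the spring: E = 1889.8 − 74.80 = 1815.0 J
At max compression ½kx² = E ⇒ x = √(2E/k) = √(2 × 1815.0/896) = 2.013 m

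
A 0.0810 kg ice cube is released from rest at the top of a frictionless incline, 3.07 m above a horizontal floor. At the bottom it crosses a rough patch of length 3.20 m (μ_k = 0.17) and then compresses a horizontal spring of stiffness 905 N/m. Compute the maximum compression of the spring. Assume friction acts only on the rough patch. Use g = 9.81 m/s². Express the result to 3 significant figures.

x = 0.0666 m

Initial energy: E₁ = mgh = (0.0810)(9.81)(3.07) = 2.4395 J
Friction removes W_f = μ_k mg d = (0.17)(0.0810)(9.81)(3.20) = 0.4323 J
Energy reaching the spring: E = 2.4395 − 0.4323 = 2.0072 J
At max compression ½kx² = E ⇒ x = √(2E/k) = √(2 × 2.0072/905) = 0.06660 m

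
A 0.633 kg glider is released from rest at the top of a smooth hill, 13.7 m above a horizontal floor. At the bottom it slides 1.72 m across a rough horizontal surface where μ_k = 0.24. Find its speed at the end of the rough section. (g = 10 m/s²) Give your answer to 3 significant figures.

Applying the work–energy principle:
mgh = ½mv² + μ_k m g d
W_f = μ_k mg d = (0.24)(0.633)(10)(1.72) = 2.613 J
½mv² = mgh − W_f = 86.721 − 2.613 = 84.108 J
v = √(2 × 84.108/0.633) = 16.30 m/s

v = 16.3 m/s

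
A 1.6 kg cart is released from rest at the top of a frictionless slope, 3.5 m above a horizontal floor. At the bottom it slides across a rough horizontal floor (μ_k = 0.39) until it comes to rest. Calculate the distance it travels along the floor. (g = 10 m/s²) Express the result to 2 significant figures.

Energy at the top = energy at the end + work done against friction:
At rest all PE has been dissipated by friction: mgh = μ_k m g d
d = h/μ_k = 3.5/0.39 = 8.974 m

d = 9.0 m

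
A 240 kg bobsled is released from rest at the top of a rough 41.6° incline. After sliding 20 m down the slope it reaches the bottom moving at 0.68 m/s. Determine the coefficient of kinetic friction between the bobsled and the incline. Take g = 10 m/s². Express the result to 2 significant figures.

μ_k = 0.89

The energy dissipated by friction is the PE lost minus the KE gained:
mgL sinθ = 31868 J; ½mv² = 55.488 J
W_f = 31868 − 55.488 = 31813 J
μ_k = W_f/(mg cosθ · L) = 31813/(1795 × 20) = 0.8863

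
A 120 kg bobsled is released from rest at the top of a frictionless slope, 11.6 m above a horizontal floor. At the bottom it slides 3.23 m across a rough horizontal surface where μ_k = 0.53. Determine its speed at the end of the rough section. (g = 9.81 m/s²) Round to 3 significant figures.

v = 13.9 m/s

Energy bookkeeping (friction removes W_f = μ_k N d):
mgh = ½mv² + μ_k m g d
W_f = μ_k mg d = (0.53)(120)(9.81)(3.23) = 2015 J
½mv² = mgh − W_f = 13656 − 2015 = 11640 J
v = √(2 × 11640/120) = 13.93 m/s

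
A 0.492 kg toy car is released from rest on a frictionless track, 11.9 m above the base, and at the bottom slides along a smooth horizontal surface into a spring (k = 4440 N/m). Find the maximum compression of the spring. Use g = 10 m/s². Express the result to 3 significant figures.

At max compression the car is momentarily at rest: mgh = ½kx²
x = √(2mgh/k) = √(2 × 0.492 × 10 × 11.9 / 4440) = 0.1624 m

x = 0.162 m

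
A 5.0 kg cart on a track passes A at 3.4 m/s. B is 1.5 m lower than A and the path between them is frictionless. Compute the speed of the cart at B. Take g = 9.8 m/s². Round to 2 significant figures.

Energy conservation between the two points: ½mv₀² + mgh = ½mv²
v² = v₀² + 2gh = (3.4)² + 2(9.8)(1.5) = 40.960
v = √40.960 = 6.400 m/s

v = 6.4 m/s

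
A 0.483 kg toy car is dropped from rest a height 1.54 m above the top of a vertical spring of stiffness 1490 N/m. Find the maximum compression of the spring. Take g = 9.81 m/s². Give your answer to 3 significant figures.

Let x be the compression. The total drop is H + x, and the car is instantaneously at rest at max compression, so energy conservation gives:
mg(H + x) = ½kx²
½(1490)x² − (0.483)(9.81)x − (0.483)(9.81)(1.54) = 0
745.0x² − 4.738x − 7.297 = 0
x = [4.738 + √(22.45 + 21745)]/(2 × 745.0) = 0.1022 m

x = 0.102 m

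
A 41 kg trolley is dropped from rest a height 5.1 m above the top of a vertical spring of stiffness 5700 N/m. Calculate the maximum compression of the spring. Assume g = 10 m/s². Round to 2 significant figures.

Let x be the compression. The total drop is H + x, and the trolley is instantaneously at rest at max compression, so energy conservation gives:
mg(H + x) = ½kx²
½(5700)x² − (41)(10)x − (41)(10)(5.1) = 0
2850x² − 410.0x − 2091 = 0
x = [410.0 + √(168100 + 2.3837e+07)]/(2 × 2850) = 0.9315 m

x = 0.93 m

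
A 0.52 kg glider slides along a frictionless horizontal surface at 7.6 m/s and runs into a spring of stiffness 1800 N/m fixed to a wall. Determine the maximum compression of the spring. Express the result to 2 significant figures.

All KE is stored as spring PE at maximum compression: ½mv² = ½kx²
x = v√(m/k) = 7.6 × √(0.52/1800) = 0.1292 m

x = 0.13 m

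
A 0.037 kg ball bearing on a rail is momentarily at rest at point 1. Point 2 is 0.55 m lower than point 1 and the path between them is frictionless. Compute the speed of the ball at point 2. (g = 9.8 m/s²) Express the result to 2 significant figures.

v = 3.3 m/s

Mechanical energy is conserved (no friction): mgh = ½mv²
The mass cancels from both sides.
v = √(2gh) = √(2 × 9.8 × 0.55) = √10.780 = 3.283 m/s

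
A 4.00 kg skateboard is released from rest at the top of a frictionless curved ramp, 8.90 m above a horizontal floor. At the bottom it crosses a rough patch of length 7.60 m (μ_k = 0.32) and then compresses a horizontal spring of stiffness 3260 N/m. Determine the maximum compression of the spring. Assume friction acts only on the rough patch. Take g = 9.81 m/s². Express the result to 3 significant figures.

Initial energy: E₁ = mgh = (4.00)(9.81)(8.90) = 349.24 J
Friction removes W_f = μ_k mg d = (0.32)(4.00)(9.81)(7.60) = 95.43 J
Energy reaching the spring: E = 349.24 − 95.43 = 253.80 J
At max compression ½kx² = E ⇒ x = √(2E/k) = √(2 × 253.80/3260) = 0.3946 m

x = 0.395 m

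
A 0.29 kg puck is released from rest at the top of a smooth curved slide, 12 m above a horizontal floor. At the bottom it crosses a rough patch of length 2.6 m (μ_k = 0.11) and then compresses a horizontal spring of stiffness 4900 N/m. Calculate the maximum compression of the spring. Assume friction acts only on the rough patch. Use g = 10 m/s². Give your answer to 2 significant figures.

Initial energy: E₁ = mgh = (0.29)(10)(12) = 34.800 J
Friction removes W_f = μ_k mg d = (0.11)(0.29)(10)(2.6) = 0.8294 J
Energy reaching the spring: E = 34.800 − 0.8294 = 33.971 J
At max compression ½kx² = E ⇒ x = √(2E/k) = √(2 × 33.971/4900) = 0.1178 m

x = 0.12 m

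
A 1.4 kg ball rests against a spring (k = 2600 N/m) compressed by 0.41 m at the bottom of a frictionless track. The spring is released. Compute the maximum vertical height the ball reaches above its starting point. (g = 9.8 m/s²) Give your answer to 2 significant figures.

h = 16 m

Energy conservation from release to the highest point: ½kx² = mgh
h = kx²/(2mg) = (2600)(0.41)²/(2 × 1.4 × 9.8) = 15.93 m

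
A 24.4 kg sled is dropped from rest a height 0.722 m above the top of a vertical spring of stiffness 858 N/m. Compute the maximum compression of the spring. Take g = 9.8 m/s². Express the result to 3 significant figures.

x = 0.972 m

Let x be the compression. The total drop is H + x, and the sled is instantaneously at rest at max compression, so energy conservation gives:
mg(H + x) = ½kx²
½(858)x² − (24.4)(9.8)x − (24.4)(9.8)(0.722) = 0
429.0x² − 239.1x − 172.6 = 0
x = [239.1 + √(57178 + 296258)]/(2 × 429.0) = 0.9716 m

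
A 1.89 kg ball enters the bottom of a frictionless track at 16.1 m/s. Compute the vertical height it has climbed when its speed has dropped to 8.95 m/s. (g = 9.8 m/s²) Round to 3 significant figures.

Energy balance between the two points: ½mv₁² = ½mv₂² + mgh
h = (v₁² − v₂²)/(2g) = (16.1² − 8.95²)/(2 × 9.8) = 9.138 m

h = 9.14 m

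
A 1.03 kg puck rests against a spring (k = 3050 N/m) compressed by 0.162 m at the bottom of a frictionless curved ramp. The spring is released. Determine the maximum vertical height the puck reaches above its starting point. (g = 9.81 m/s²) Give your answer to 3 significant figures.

h = 3.96 m

Energy conservation from release to the highest point: ½kx² = mgh
h = kx²/(2mg) = (3050)(0.162)²/(2 × 1.03 × 9.81) = 3.961 m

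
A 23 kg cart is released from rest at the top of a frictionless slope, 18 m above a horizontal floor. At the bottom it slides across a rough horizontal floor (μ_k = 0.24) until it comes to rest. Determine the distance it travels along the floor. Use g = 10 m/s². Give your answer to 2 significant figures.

Energy bookkeeping (friction removes W_f = μ_k N d):
At rest all PE has been dissipated by friction: mgh = μ_k m g d
d = h/μ_k = 18/0.24 = 75.00 m

d = 75 m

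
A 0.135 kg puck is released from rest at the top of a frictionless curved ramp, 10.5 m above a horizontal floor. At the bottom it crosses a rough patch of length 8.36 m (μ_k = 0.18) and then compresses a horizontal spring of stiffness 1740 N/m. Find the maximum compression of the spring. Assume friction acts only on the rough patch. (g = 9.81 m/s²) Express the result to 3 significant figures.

Initial energy: E₁ = mgh = (0.135)(9.81)(10.5) = 13.906 J
Friction removes W_f = μ_k mg d = (0.18)(0.135)(9.81)(8.36) = 1.993 J
Energy reaching the spring: E = 13.906 − 1.993 = 11.913 J
At max compression ½kx² = E ⇒ x = √(2E/k) = √(2 × 11.913/1740) = 0.1170 m

x = 0.117 m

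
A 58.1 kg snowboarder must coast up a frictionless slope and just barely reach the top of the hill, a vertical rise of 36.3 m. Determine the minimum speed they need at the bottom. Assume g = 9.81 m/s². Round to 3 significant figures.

v = 26.7 m/s

At the top they are momentarily at rest, so all KE converts to PE: ½mv² = mgh
v = √(2gh) = √(2 × 9.81 × 36.3) = 26.69 m/s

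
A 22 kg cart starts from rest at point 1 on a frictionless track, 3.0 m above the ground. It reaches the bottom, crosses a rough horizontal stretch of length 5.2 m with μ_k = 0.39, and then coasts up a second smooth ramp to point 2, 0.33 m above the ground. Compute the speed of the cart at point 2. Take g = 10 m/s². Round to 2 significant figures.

v = 3.6 m/s

Energy at 1: mgh₁ = (22)(10)(3.0) = 660.00 J
Friction loss: W_f = μ_k mg d = 446.2 J
At 2: ½mv² + mgh₂ = mgh₁ − W_f
½mv² = 660.00 − 446.2 − 72.600 = 141.24 J
v = √(2 × 141.24/22) = 3.583 m/s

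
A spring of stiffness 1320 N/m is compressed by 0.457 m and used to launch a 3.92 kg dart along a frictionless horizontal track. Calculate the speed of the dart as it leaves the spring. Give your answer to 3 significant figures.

v = 8.39 m/s

Spring PE converts entirely to kinetic energy: ½kx² = ½mv²
v = x√(k/m) = 0.457 × √(1320/3.92) = 8.386 m/s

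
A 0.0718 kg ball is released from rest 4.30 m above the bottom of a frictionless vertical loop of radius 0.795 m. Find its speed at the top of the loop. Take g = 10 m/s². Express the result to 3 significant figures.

v = 7.36 m/s

Energy conservation: mgh = ½mv_top² + mg(2r)
v_top² = 2g(h − 2r) = 2(10)(4.30 − 1.590) = 54.20
v_top = 7.362 m/s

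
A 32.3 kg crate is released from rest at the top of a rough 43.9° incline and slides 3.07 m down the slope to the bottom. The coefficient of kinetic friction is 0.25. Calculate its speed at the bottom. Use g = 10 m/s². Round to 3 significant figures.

v = 5.61 m/s

Taking the bottom as reference, mgh = ½mv² + μ_k N L with h = L sinθ, N = mg cosθ:
mgh = mgL sinθ = (32.3)(10)(3.07)sin43.9° = 687.58 J
W_f = μ_k mg cosθ · L = (0.25)(32.3)(10)cos43.9°·3.07 = 178.6 J
½mv² = 687.58 − 178.6 = 508.96 J
v = √(2 × 508.96/32.3) = 5.614 m/s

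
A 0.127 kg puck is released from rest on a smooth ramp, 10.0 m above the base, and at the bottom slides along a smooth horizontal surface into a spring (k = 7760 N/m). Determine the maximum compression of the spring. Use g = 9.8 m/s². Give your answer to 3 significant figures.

Gravitational PE at the top equals spring PE at max compression: mgh = ½kx²
x = √(2mgh/k) = √(2 × 0.127 × 9.8 × 10.0 / 7760) = 0.05664 m

x = 0.0566 m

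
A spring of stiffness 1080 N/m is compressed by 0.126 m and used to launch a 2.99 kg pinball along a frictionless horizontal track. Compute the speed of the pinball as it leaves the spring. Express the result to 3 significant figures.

Conservation of energy: ½kx² = ½mv²
v = x√(k/m) = 0.126 × √(1080/2.99) = 2.395 m/s

v = 2.39 m/s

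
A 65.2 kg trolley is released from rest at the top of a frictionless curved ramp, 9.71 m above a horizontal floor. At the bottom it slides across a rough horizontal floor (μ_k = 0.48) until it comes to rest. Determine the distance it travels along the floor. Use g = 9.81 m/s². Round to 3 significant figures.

Energy at the top = energy at the end + work done against friction:
At rest all PE has been dissipated by friction: mgh = μ_k m g d
d = h/μ_k = 9.71/0.48 = 20.23 m

d = 20.2 m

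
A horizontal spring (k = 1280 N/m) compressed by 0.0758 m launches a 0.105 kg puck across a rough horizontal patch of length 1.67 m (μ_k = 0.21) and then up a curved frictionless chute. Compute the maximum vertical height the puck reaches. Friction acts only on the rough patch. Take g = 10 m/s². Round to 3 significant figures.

h = 3.15 m

Spring energy: E₀ = ½kx² = ½(1280)(0.0758)² = 3.6772 J
Friction: W_f = μ_k mg d = (0.21)(0.105)(10)(1.67) = 0.3682 J
Energy at base of ramp: E = 3.6772 − 0.3682 = 3.3090 J
At max height all remaining energy is PE: mgh = E ⇒ h = E/(mg) = 3.3090/(0.105 × 10) = 3.151 m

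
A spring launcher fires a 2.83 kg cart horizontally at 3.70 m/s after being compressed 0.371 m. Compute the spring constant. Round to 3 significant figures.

Energy stored in the spring equals the launch KE: ½kx² = ½mv²
k = mv²/x² = (2.83)(3.70)²/(0.371)² = 281.5 N/m

k = 281 N/m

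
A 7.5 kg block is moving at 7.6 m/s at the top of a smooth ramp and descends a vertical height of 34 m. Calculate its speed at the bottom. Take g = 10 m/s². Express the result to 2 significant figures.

v = 27 m/s

By conservation of mechanical energy, ½mv₀² + mgh = ½mv²
v² = v₀² + 2gh = (7.6)² + 2(10)(34) = 737.76
v = √737.76 = 27.16 m/s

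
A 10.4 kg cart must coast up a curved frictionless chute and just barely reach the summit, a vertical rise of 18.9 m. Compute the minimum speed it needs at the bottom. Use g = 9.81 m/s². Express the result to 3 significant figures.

At the top it is momentarily at rest, so all KE converts to PE: ½mv² = mgh
v = √(2gh) = √(2 × 9.81 × 18.9) = 19.26 m/s

v = 19.3 m/s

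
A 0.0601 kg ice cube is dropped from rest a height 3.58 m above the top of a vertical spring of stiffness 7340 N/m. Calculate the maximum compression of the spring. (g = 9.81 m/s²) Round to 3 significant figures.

Measuring PE from the top of the relaxed spring, at max compression the cube has dropped H + x with zero KE, so:
mg(H + x) = ½kx²
½(7340)x² − (0.0601)(9.81)x − (0.0601)(9.81)(3.58) = 0
3670x² − 0.5896x − 2.111 = 0
x = [0.5896 + √(0.3476 + 30985)]/(2 × 3670) = 0.02406 m

x = 0.0241 m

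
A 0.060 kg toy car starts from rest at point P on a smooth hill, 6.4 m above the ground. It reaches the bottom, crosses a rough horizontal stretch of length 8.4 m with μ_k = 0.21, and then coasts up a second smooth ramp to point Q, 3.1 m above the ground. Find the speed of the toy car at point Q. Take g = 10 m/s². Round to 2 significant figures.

Energy at P: mgh₁ = (0.060)(10)(6.4) = 3.8400 J
Friction loss: W_f = μ_k mg d = 1.058 J
At Q: ½mv² + mgh₂ = mgh₁ − W_f
½mv² = 3.8400 − 1.058 − 1.8600 = 0.92160 J
v = √(2 × 0.92160/0.060) = 5.543 m/s

v = 5.5 m/s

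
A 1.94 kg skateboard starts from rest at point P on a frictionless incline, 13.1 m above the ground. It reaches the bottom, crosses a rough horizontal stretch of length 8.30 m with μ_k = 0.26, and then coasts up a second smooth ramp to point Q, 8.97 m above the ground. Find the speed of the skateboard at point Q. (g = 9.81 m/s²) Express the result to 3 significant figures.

Energy at P: mgh₁ = (1.94)(9.81)(13.1) = 249.31 J
Friction loss: W_f = μ_k mg d = 41.07 J
At Q: ½mv² + mgh₂ = mgh₁ − W_f
½mv² = 249.31 − 41.07 − 170.71 = 37.530 J
v = √(2 × 37.530/1.94) = 6.220 m/s

v = 6.22 m/s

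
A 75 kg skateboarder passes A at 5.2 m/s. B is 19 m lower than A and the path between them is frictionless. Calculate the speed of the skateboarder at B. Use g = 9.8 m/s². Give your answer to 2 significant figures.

By conservation of mechanical energy, ½mv₀² + mgh = ½mv²
The mass cancels from both sides.
v² = v₀² + 2gh = (5.2)² + 2(9.8)(19) = 399.44
v = √399.44 = 19.99 m/s

v = 20 m/s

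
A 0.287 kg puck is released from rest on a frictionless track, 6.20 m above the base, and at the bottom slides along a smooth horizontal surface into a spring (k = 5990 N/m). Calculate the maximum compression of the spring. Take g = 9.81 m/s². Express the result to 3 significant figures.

x = 0.0763 m

Energy conservation (no friction) from release to max compression: mgh = ½kx²
x = √(2mgh/k) = √(2 × 0.287 × 9.81 × 6.20 / 5990) = 0.07634 m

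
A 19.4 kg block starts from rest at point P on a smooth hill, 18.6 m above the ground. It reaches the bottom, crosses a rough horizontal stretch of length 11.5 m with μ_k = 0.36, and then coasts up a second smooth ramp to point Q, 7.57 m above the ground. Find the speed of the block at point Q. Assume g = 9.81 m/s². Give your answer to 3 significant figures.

Energy at P: mgh₁ = (19.4)(9.81)(18.6) = 3539.8 J
Friction loss: W_f = μ_k mg d = 787.9 J
At Q: ½mv² + mgh₂ = mgh₁ − W_f
½mv² = 3539.8 − 787.9 − 1440.7 = 1311.3 J
v = √(2 × 1311.3/19.4) = 11.63 m/s

v = 11.6 m/s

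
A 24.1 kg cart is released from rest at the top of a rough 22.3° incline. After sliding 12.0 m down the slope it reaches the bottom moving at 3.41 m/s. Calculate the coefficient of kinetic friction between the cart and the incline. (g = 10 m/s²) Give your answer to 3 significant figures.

mgh = ½mv² + μ_k (mg cosθ) L, with h = L sinθ
mgL sinθ = 1097.4 J; ½mv² = 140.12 J
W_f = 1097.4 − 140.12 = 957.3 J
μ_k = W_f/(mg cosθ · L) = 957.3/(223.0 × 12.0) = 0.3578

μ_k = 0.358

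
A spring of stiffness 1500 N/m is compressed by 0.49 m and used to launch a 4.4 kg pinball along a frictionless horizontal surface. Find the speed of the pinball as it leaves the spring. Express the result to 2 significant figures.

v = 9.0 m/s

Spring PE converts entirely to kinetic energy: ½kx² = ½mv²
v = x√(k/m) = 0.49 × √(1500/4.4) = 9.047 m/s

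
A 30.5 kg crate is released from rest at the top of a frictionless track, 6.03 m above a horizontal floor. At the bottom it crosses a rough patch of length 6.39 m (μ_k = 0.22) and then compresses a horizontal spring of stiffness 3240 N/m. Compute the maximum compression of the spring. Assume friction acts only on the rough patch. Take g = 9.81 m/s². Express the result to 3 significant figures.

x = 0.924 m

Initial energy: E₁ = mgh = (30.5)(9.81)(6.03) = 1804.2 J
Friction removes W_f = μ_k mg d = (0.22)(30.5)(9.81)(6.39) = 420.6 J
Energy reaching the spring: E = 1804.2 − 420.6 = 1383.6 J
At max compression ½kx² = E ⇒ x = √(2E/k) = √(2 × 1383.6/3240) = 0.9242 m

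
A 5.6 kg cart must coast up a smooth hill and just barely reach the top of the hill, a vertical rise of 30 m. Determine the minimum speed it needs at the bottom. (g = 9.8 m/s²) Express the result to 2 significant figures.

v = 24 m/s

At the top it is momentarily at rest, so all KE converts to PE: ½mv² = mgh
v = √(2gh) = √(2 × 9.8 × 30) = 24.25 m/s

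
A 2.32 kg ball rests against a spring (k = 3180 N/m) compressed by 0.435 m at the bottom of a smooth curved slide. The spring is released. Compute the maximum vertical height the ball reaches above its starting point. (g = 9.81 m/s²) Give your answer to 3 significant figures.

h = 13.2 m

Energy conservation from release to the highest point: ½kx² = mgh
h = kx²/(2mg) = (3180)(0.435)²/(2 × 2.32 × 9.81) = 13.22 m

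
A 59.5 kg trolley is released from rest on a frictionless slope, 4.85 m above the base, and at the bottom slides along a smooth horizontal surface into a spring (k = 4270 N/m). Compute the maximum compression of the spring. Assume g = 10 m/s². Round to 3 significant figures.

Energy conservation (no friction) from release to max compression: mgh = ½kx²
x = √(2mgh/k) = √(2 × 59.5 × 10 × 4.85 / 4270) = 1.163 m

x = 1.16 m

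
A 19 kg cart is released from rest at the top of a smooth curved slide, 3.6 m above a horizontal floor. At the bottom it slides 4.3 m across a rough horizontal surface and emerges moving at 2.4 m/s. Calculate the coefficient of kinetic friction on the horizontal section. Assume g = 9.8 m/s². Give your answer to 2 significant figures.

Energy at the top = energy at the end + work done against friction:
mgh = ½mv² + μ_k m g d
mgh = 670.32 J; ½mv² = 54.720 J
W_f = 670.32 − 54.720 = 615.6 J
μ_k = W_f/(mg·d) = 615.6/(186.2 × 4.3) = 0.7689

μ_k = 0.77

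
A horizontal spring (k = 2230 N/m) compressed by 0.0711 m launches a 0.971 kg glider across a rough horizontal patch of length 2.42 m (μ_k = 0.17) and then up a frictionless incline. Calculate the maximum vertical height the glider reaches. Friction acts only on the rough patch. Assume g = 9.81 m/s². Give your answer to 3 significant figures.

h = 0.180 m

Spring energy: E₀ = ½kx² = ½(2230)(0.0711)² = 5.6366 J
Friction: W_f = μ_k mg d = (0.17)(0.971)(9.81)(2.42) = 3.919 J
Energy at base of ramp: E = 5.6366 − 3.919 = 1.7178 J
At max height all remaining energy is PE: mgh = E ⇒ h = E/(mg) = 1.7178/(0.971 × 9.81) = 0.1803 m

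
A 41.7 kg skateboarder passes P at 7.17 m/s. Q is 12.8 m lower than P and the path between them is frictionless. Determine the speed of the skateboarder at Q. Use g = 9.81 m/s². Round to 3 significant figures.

v = 17.4 m/s

By conservation of mechanical energy, ½mv₀² + mgh = ½mv²
v² = v₀² + 2gh = (7.17)² + 2(9.81)(12.8) = 302.54
v = √302.54 = 17.39 m/s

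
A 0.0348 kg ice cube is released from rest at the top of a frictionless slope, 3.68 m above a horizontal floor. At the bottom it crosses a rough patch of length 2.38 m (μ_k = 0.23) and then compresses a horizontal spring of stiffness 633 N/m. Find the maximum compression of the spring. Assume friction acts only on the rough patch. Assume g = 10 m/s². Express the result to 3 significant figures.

x = 0.0587 m

Initial energy: E₁ = mgh = (0.0348)(10)(3.68) = 1.2806 J
Friction removes W_f = μ_k mg d = (0.23)(0.0348)(10)(2.38) = 0.1905 J
Energy reaching the spring: E = 1.2806 − 0.1905 = 1.0901 J
At max compression ½kx² = E ⇒ x = √(2E/k) = √(2 × 1.0901/633) = 0.05869 m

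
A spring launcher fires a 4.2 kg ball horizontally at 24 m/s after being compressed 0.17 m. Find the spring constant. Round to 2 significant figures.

k = 84000 N/m

½kx² = ½mv²
k = mv²/x² = (4.2)(24)²/(0.17)² = 83709 N/m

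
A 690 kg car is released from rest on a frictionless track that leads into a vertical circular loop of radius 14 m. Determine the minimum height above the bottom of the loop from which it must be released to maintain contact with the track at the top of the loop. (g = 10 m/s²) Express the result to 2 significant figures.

At the top, for minimum speed gravity alone supplies the centripetal force: mg = mv_top²/r ⇒ v_top² = gr = 140.0 m²/s²
Energy conservation from release height h to the top (height 2r): mgh = ½mv_top² + mg(2r)
h = v_top²/(2g) + 2r = r/2 + 2r = 5r/2 = 35.00 m

h = 35 m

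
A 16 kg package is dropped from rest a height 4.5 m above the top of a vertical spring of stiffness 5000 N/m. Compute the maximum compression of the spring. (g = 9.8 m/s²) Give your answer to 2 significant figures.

Measuring PE from the top of the relaxed spring, at max compression the package has dropped H + x with zero KE, so:
mg(H + x) = ½kx²
½(5000)x² − (16)(9.8)x − (16)(9.8)(4.5) = 0
2500x² − 156.8x − 705.6 = 0
x = [156.8 + √(24586 + 7.0560e+06)]/(2 × 2500) = 0.5635 m

x = 0.56 m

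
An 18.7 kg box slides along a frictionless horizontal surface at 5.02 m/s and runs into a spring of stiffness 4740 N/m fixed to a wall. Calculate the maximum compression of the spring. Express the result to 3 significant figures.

x = 0.315 m

All KE is stored as spring PE at maximum compression: ½mv² = ½kx²
x = v√(m/k) = 5.02 × √(18.7/4740) = 0.3153 m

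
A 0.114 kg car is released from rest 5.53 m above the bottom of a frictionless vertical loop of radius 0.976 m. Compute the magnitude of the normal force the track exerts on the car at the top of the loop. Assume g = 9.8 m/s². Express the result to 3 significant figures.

N = 7.07 N

Energy from release to top (height 2r): mgh = ½mv_top² + mg(2r)
v_top² = 2g(h − 2r) = 2(9.8)(5.53 − 1.952) = 70.129 m²/s²
At the top, both N and weight point toward the centre: N + mg = mv_top²/r
N = m(v_top²/r − g) = 0.114(70.129/0.976 − 9.8) = 7.074 N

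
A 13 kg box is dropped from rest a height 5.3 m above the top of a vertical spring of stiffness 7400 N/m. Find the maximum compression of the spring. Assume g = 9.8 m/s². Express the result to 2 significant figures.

Measuring PE from the top of the relaxed spring, at max compression the box has dropped H + x with zero KE, so:
mg(H + x) = ½kx²
½(7400)x² − (13)(9.8)x − (13)(9.8)(5.3) = 0
3700x² − 127.4x − 675.2 = 0
x = [127.4 + √(16231 + 9.9933e+06)]/(2 × 3700) = 0.4448 m

x = 0.44 m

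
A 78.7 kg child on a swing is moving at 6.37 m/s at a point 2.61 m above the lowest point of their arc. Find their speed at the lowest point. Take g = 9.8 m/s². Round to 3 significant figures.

v = 9.58 m/s

Energy conservation between the two points: ½mv₀² + mgh = ½mv²
v² = v₀² + 2gh = (6.37)² + 2(9.8)(2.61) = 91.733
v = √91.733 = 9.578 m/s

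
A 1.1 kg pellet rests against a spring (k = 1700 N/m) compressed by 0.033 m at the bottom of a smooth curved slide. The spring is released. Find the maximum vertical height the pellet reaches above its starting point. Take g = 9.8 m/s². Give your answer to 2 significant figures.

h = 0.086 m

All spring PE becomes gravitational PE at the highest point: ½kx² = mgh
h = kx²/(2mg) = (1700)(0.033)²/(2 × 1.1 × 9.8) = 0.08587 m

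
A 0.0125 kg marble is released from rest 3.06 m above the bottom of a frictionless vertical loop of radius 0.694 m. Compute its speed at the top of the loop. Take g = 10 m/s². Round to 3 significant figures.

Energy conservation: mgh = ½mv_top² + mg(2r)
v_top² = 2g(h − 2r) = 2(10)(3.06 − 1.388) = 33.44
v_top = 5.783 m/s

v = 5.78 m/s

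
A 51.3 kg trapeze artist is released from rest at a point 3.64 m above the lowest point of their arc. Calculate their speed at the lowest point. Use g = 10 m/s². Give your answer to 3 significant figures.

v = 8.53 m/s

Energy conservation between the two points: mgh = ½mv²
The mass cancels from both sides.
v = √(2gh) = √(2 × 10 × 3.64) = √72.800 = 8.532 m/s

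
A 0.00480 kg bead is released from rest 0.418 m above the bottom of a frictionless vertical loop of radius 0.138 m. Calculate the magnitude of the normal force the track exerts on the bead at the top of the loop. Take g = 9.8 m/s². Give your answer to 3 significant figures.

N = 0.0498 N

Energy from release to top (height 2r): mgh = ½mv_top² + mg(2r)
v_top² = 2g(h − 2r) = 2(9.8)(0.418 − 0.2760) = 2.7832 m²/s²
At the top, both N and weight point toward the centre: N + mg = mv_top²/r
N = m(v_top²/r − g) = 0.00480(2.7832/0.138 − 9.8) = 0.04977 N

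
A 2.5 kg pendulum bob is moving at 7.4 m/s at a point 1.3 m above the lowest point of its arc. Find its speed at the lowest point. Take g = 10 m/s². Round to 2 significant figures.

Energy conservation between the two points: ½mv₀² + mgh = ½mv²
v² = v₀² + 2gh = (7.4)² + 2(10)(1.3) = 80.760
v = √80.760 = 8.987 m/s

v = 9.0 m/s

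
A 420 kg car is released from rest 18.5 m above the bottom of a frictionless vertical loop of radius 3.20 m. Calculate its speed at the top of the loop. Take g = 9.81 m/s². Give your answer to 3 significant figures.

Energy conservation: mgh = ½mv_top² + mg(2r)
v_top² = 2g(h − 2r) = 2(9.81)(18.5 − 6.400) = 237.4
v_top = 15.41 m/s

v = 15.4 m/s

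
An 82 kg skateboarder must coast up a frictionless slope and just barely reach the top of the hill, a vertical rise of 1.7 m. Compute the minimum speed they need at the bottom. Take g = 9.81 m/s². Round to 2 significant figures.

v = 5.8 m/s

At the top they are momentarily at rest, so all KE converts to PE: ½mv² = mgh
v = √(2gh) = √(2 × 9.81 × 1.7) = 5.775 m/s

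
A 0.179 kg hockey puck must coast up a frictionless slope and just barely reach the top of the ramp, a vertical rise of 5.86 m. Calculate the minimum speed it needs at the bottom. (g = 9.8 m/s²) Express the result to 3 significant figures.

At the top it is momentarily at rest, so all KE converts to PE: ½mv² = mgh
v = √(2gh) = √(2 × 9.8 × 5.86) = 10.72 m/s

v = 10.7 m/s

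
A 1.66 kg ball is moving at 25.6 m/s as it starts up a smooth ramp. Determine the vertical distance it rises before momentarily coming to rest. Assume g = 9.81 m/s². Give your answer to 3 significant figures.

h = 33.4 m

Setting KE at the bottom equal to PE gained: ½mv² = mgh
h = v²/(2g) = 25.6²/(2 × 9.81) = 33.40 m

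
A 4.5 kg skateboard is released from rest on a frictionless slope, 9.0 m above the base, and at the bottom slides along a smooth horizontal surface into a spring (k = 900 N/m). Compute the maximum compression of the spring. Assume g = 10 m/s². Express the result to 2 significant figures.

x = 0.95 m

Energy conservation (no friction) from release to max compression: mgh = ½kx²
x = √(2mgh/k) = √(2 × 4.5 × 10 × 9.0 / 900) = 0.9487 m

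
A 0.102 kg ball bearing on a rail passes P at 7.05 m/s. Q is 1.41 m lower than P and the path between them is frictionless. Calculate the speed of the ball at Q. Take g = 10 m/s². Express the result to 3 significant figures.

Equating total energy at the two states: ½mv₀² + mgh = ½mv²
The mass cancels from both sides.
v² = v₀² + 2gh = (7.05)² + 2(10)(1.41) = 77.903
v = √77.903 = 8.826 m/s

v = 8.83 m/s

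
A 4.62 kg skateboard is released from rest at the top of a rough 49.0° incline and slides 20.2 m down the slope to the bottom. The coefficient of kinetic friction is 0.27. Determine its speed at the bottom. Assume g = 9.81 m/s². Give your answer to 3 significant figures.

Work–energy: mg(L sinθ) − μ_k(mg cosθ)L = ½mv²
mgh = mgL sinθ = (4.62)(9.81)(20.2)sin49.0° = 690.94 J
W_f = μ_k mg cosθ · L = (0.27)(4.62)(9.81)cos49.0°·20.2 = 162.2 J
½mv² = 690.94 − 162.2 = 528.77 J
v = √(2 × 528.77/4.62) = 15.13 m/s

v = 15.1 m/s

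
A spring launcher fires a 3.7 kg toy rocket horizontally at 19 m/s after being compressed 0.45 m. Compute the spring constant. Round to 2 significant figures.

½kx² = ½mv²
k = mv²/x² = (3.7)(19)²/(0.45)² = 6596 N/m

k = 6600 N/m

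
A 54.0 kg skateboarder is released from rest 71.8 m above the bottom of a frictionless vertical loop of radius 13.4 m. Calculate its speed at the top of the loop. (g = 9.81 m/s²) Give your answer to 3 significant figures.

Energy conservation: mgh = ½mv_top² + mg(2r)
v_top² = 2g(h − 2r) = 2(9.81)(71.8 − 26.80) = 882.9
v_top = 29.71 m/s

v = 29.7 m/s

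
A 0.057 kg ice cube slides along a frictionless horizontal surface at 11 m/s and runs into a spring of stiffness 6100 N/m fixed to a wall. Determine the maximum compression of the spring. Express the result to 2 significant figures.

Conservation of energy between contact and max compression: ½mv² = ½kx²
x = v√(m/k) = 11 × √(0.057/6100) = 0.03363 m

x = 0.034 m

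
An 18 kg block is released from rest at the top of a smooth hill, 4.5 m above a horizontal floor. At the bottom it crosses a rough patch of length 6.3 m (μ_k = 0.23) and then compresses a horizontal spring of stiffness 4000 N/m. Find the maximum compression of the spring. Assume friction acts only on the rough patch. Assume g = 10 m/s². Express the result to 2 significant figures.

Initial energy: E₁ = mgh = (18)(10)(4.5) = 810.00 J
Friction removes W_f = μ_k mg d = (0.23)(18)(10)(6.3) = 260.8 J
Energy reaching the spring: E = 810.00 − 260.8 = 549.18 J
At max compression ½kx² = E ⇒ x = √(2E/k) = √(2 × 549.18/4000) = 0.5240 m

x = 0.52 m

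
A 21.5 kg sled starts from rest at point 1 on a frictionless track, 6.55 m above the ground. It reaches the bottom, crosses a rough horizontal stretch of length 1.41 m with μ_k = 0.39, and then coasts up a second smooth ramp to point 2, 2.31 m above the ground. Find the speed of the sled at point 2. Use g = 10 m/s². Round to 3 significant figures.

Energy at 1: mgh₁ = (21.5)(10)(6.55) = 1408.2 J
Friction loss: W_f = μ_k mg d = 118.2 J
At 2: ½mv² + mgh₂ = mgh₁ − W_f
½mv² = 1408.2 − 118.2 − 496.65 = 793.37 J
v = √(2 × 793.37/21.5) = 8.591 m/s

v = 8.59 m/s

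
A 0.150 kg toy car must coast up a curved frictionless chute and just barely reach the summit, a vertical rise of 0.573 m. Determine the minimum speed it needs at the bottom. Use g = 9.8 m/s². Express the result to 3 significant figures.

At the top it is momentarily at rest, so all KE converts to PE: ½mv² = mgh
v = √(2gh) = √(2 × 9.8 × 0.573) = 3.351 m/s

v = 3.35 m/s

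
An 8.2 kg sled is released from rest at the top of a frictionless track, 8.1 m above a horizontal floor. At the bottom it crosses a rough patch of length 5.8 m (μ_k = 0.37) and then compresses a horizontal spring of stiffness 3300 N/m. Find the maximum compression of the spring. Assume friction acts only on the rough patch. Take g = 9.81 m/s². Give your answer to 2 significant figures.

Initial energy: E₁ = mgh = (8.2)(9.81)(8.1) = 651.58 J
Friction removes W_f = μ_k mg d = (0.37)(8.2)(9.81)(5.8) = 172.6 J
Energy reaching the spring: E = 651.58 − 172.6 = 478.95 J
At max compression ½kx² = E ⇒ x = √(2E/k) = √(2 × 478.95/3300) = 0.5388 m

x = 0.54 m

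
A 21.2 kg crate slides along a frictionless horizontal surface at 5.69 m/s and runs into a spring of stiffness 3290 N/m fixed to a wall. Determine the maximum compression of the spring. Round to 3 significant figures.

At max compression the crate is momentarily at rest: ½mv² = ½kx²
x = v√(m/k) = 5.69 × √(21.2/3290) = 0.4568 m

x = 0.457 m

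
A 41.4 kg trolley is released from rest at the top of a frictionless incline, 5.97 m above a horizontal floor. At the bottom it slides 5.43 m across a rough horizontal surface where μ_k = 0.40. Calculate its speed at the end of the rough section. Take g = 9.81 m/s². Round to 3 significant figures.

Energy at the top = energy at the end + work done against friction:
mgh = ½mv² + μ_k m g d
W_f = μ_k mg d = (0.40)(41.4)(9.81)(5.43) = 882.1 J
½mv² = mgh − W_f = 2424.6 − 882.1 = 1542.5 J
v = √(2 × 1542.5/41.4) = 8.632 m/s

v = 8.63 m/s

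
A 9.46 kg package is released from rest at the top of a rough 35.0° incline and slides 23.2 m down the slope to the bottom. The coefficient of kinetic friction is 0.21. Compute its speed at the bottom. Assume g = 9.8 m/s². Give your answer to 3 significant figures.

Energy: mgh = ½mv² + W_f, with h = L sinθ and W_f = μ_k (mg cosθ) L
mgh = mgL sinθ = (9.46)(9.8)(23.2)sin35.0° = 1233.7 J
W_f = μ_k mg cosθ · L = (0.21)(9.46)(9.8)cos35.0°·23.2 = 370.0 J
½mv² = 1233.7 − 370.0 = 863.67 J
v = √(2 × 863.67/9.46) = 13.51 m/s

v = 13.5 m/s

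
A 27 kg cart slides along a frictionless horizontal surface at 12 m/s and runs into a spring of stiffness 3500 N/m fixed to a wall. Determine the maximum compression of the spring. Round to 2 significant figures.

x = 1.1 m

All KE is stored as spring PE at maximum compression: ½mv² = ½kx²
x = v√(m/k) = 12 × √(27/3500) = 1.054 m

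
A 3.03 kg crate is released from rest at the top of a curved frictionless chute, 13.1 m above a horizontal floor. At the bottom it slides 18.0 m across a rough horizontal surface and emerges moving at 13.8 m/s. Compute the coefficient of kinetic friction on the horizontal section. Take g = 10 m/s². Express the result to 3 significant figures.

Energy bookkeeping (friction removes W_f = μ_k N d):
mgh = ½mv² + μ_k m g d
mgh = 396.93 J; ½mv² = 288.52 J
W_f = 396.93 − 288.52 = 108.4 J
μ_k = W_f/(mg·d) = 108.4/(30.30 × 18.0) = 0.1988

μ_k = 0.199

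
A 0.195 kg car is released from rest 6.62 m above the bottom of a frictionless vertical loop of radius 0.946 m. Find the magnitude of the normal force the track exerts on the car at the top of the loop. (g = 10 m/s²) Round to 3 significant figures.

Energy from release to top (height 2r): mgh = ½mv_top² + mg(2r)
v_top² = 2g(h − 2r) = 2(10)(6.62 − 1.892) = 94.560 m²/s²
At the top, both N and weight point toward the centre: N + mg = mv_top²/r
N = m(v_top²/r − g) = 0.195(94.560/0.946 − 10) = 17.54 N

N = 17.5 N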